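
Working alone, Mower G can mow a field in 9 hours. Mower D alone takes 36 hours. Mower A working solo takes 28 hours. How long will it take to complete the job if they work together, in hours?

Combined rate: 1/9 + 1/36 + 1/28 = (28 + 7 + 9)/252 = 44/252 = 11/63 per hour.
Time = 1 ÷ (11/63) = 63/11 hours.

63/11 hours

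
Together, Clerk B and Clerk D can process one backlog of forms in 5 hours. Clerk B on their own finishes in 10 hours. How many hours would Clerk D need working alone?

Combined rate is 1/5 per hour.
Known contribution: 1/10 per hour.
So Clerk D's rate is 1/5 − 1/10 = 1/10, meaning 10 hours alone.

10 hours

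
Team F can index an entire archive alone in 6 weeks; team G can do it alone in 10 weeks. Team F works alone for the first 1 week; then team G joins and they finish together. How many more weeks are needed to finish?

In 1 week team F does 1/6 of the job, leaving 5/6.
Team F and team G together work at 4/15 per week, so finishing takes 5/6 ÷ 4/15 = 25/8 weeks.

25/8 weeks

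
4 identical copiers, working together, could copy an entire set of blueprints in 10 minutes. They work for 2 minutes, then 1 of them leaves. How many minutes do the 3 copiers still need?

One copier does 1/40 of the job per minute.
After 2 minutes with 4 copiers, 1/5 is done (4/5 left).
With 3 copiers the rate is 3/40, so the rest takes 4/5 ÷ 3/40 = 32/3 minutes.

32/3 minutes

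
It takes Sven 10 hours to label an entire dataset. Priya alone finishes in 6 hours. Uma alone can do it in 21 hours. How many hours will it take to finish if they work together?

Combined rate: 1/10 + 1/6 + 1/21 = (21 + 35 + 10)/210 = 66/210 = 11/35 per hour.
Time = 1 ÷ (11/35) = 35/11 hours.

35/11 hours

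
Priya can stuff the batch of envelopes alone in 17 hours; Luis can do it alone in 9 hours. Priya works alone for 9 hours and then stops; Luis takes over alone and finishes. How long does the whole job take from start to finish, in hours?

In 9 hours Priya does 9/17 of the job, leaving 8/17.
Luis works at 1/9 per hour, so finishing takes 8/17 ÷ 1/9 = 72/17 hours.
Total time = 9 + 72/17 = 225/17 hours.

225/17 hours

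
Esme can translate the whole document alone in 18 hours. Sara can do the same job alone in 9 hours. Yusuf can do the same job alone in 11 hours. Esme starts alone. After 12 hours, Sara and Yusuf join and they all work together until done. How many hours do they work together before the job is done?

22/17 hours

In the first 12 hours Esme alone does 12/18 = 2/3 of the job, leaving 1/3.
Once everyone is working, combined rate: 1/18 + 1/9 + 1/11 = (11 + 22 + 18)/198 = 51/198 = 17/66 per hour.
Remaining 1/3 at 17/66 per hour takes 22/17 hours.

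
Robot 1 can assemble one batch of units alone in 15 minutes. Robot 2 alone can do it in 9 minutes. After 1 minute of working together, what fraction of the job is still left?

Combined rate: 1/15 + 1/9 = (3 + 5)/45 = 8/45 per minute.
In 1 minute they complete 1·8/45 = 8/45 of the job.
So 37/45 remains.

37/45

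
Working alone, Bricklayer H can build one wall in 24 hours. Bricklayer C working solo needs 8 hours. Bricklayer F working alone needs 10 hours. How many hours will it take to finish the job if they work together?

Combined rate: 1/24 + 1/8 + 1/10 = (5 + 15 + 12)/120 = 32/120 = 4/15 per hour.
Time = 1 ÷ (4/15) = 15/4 hours.

15/4 hours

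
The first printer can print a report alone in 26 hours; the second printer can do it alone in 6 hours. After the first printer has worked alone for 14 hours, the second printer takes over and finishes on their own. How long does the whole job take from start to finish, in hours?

218/13 hours

In 14 hours the first printer does 14/26 = 7/13 of the job, leaving 6/13.
The second printer works at 1/6 per hour, so finishing takes 6/13 ÷ 1/6 = 36/13 hours.
Total time = 14 + 36/13 = 218/13 hours.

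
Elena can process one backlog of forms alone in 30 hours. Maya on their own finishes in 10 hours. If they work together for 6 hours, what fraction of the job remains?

1/5

Combined rate: 1/30 + 1/10 = (1 + 3)/30 = 4/30 = 2/15 per hour.
In 6 hours they complete 6·2/15 = 4/5 of the job.
So 1/5 remains.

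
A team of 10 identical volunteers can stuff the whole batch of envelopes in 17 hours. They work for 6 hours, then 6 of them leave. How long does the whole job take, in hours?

One volunteer does 1/170 of the job per hour.
After 6 hours with 10 volunteers, 6/17 is done (11/17 left).
With 4 volunteers the rate is 4/170 = 2/85, so the rest takes 11/17 ÷ 2/85 = 55/2 hours.
Total = 6 + 55/2 = 67/2 hours.

67/2 hours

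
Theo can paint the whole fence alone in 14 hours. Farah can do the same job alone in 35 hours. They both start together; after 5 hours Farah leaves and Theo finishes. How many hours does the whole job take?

In the first 5 hours the combined rate is 1/10, so 1/2 of the job is done, leaving 1/2.
After Farah leaves the rate is 1/14 per hour; the remaining 1/2 takes 7 hours.
Total = 5 + 7 = 12 hours.

12 hours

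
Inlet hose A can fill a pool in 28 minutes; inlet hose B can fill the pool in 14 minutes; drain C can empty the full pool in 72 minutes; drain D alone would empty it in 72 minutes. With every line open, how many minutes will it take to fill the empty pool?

63/5 minutes

Net rate = 1/28 + 1/14 − 1/72 − 1/72 = (18 + 36 − 7 − 7)/504 = 40/504 = 5/63 per minute.
Filling time = 1 ÷ (5/63) = 63/5 minutes.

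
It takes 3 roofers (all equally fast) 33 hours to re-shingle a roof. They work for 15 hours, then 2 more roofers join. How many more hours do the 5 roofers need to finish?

One roofer does 1/99 of the job per hour.
After 15 hours with 3 roofers, 5/11 is done (6/11 left).
With 5 roofers the rate is 5/99, so the rest takes 6/11 ÷ 5/99 = 54/5 hours.

54/5 hours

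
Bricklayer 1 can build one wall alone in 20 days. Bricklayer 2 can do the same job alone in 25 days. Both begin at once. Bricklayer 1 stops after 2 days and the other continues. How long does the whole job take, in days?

In the first 2 days the combined rate is 9/100, so 9/50 of the job is done, leaving 41/50.
After bricklayer 1 leaves the rate is 1/25 per day; the remaining 41/50 takes 41/2 days.
Total = 2 + 41/2 = 45/2 days.

45/2 days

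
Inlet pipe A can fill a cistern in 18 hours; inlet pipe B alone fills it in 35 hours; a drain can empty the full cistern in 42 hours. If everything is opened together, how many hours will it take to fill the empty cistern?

315/19 hours

Net rate = 1/18 + 1/35 − 1/42 = (35 + 18 − 15)/630 = 38/630 = 19/315 per hour.
Filling time = 1 ÷ (19/315) = 315/19 hours.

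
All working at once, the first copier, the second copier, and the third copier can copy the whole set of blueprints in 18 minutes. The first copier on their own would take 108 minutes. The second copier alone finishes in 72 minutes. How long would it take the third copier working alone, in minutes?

Combined rate is 1/18 per minute.
Known contribution: 1/108 + 1/72 = (2 + 3)/216 = 5/216 per minute.
So the third copier's rate is 1/18 − 5/216 = 7/216, meaning 216/7 minutes alone.

216/7 minutes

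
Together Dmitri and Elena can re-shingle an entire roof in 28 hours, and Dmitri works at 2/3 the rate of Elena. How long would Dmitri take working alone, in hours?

70 hours

Let Elena's rate be r; then Dmitri's rate is (2/3)r, so together (2/3 + 1)r = (5/3)r = 1/28.
Thus r = 3/140 per hour.
Elena alone: 140/3 hours; Dmitri alone: 70 hours.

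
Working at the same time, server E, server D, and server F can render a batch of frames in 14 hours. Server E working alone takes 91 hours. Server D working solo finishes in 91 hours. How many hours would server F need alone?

182/9 hours

Combined rate is 1/14 per hour.
Known contribution: 1/91 + 1/91 = (1 + 1)/91 = 2/91 per hour.
So server F's rate is 1/14 − 2/91 = 9/182, meaning 182/9 hours alone.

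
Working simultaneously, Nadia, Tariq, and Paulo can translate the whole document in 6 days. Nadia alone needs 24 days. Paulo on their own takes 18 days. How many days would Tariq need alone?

72/5 days

Combined rate is 1/6 per day.
Known contribution: 1/24 + 1/18 = (3 + 4)/72 = 7/72 per day.
So Tariq's rate is 1/6 − 7/72 = 5/72, meaning 72/5 days alone.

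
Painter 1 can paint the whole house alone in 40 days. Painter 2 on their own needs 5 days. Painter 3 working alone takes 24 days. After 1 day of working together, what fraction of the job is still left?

11/15

Combined rate: 1/40 + 1/5 + 1/24 = (3 + 24 + 5)/120 = 32/120 = 4/15 per day.
In 1 day they complete 1·4/15 = 4/15 of the job.
So 11/15 remains.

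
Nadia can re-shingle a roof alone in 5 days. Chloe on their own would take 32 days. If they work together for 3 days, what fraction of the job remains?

Combined rate: 1/5 + 1/32 = (32 + 5)/160 = 37/160 per day.
In 3 days they complete 3·37/160 = 111/160 of the job.
So 49/160 remains.

49/160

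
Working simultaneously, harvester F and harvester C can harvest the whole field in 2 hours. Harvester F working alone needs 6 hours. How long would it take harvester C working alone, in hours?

Combined rate is 1/2 per hour.
Known contribution: 1/6 per hour.
So harvester C's rate is 1/2 − 1/6 = 1/3, meaning 3 hours alone.

3 hours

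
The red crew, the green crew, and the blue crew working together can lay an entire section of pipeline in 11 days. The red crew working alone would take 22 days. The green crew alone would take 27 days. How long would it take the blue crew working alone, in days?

Combined rate is 1/11 per day.
Known contribution: 1/22 + 1/27 = (27 + 22)/594 = 49/594 per day.
So the blue crew's rate is 1/11 − 49/594 = 5/594, meaning 594/5 days alone.

594/5 days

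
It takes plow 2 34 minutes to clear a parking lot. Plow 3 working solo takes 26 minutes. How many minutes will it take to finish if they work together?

221/15 minutes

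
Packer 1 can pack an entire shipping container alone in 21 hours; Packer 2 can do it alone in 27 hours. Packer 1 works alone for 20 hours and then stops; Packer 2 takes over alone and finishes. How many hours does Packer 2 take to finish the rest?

9/7 hours

In 20 hours Packer 1 does 20/21 of the job, leaving 1/21.
Packer 2 works at 1/27 per hour, so finishing takes 1/21 ÷ 1/27 = 9/7 hours.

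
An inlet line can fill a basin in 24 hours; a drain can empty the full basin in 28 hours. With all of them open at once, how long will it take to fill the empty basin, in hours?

Net rate = 1/24 − 1/28 = (7 − 6)/168 = 1/168 per hour.
Filling time = 1 ÷ (1/168) = 168 hours.

168 hours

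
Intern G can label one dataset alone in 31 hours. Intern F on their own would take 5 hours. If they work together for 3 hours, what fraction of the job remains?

47/155

Combined rate: 1/31 + 1/5 = (5 + 31)/155 = 36/155 per hour.
In 3 hours they complete 3·36/155 = 108/155 of the job.
So 47/155 remains.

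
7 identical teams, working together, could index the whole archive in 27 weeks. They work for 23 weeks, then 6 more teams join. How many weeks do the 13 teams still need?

One team does 1/189 of the job per week.
After 23 weeks with 7 teams, 23/27 is done (4/27 left).
With 13 teams the rate is 13/189, so the rest takes 4/27 ÷ 13/189 = 28/13 weeks.

28/13 weeks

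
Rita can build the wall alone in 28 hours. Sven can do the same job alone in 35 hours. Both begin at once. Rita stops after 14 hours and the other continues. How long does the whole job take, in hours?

In the first 14 hours the combined rate is 9/140, so 9/10 of the job is done, leaving 1/10.
After Rita leaves the rate is 1/35 per hour; the remaining 1/10 takes 7/2 hours.
Total = 14 + 7/2 = 35/2 hours.

35/2 hours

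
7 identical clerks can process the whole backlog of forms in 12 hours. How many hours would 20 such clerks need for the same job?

Total work is 7·12 = 84 clerk-hours.
With 20 clerks: 84/20 = 21/5 hours.

21/5 hours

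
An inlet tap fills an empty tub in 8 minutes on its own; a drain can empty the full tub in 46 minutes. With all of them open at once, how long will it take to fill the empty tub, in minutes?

Net rate = 1/8 − 1/46 = (23 − 4)/184 = 19/184 per minute.
Filling time = 1 ÷ (19/184) = 184/19 minutes.

184/19 minutes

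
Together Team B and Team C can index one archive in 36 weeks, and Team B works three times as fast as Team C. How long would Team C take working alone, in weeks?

144 weeks

Let Team C's rate be r; then Team B's rate is 3r, so together (3 + 1)r = 4r = 1/36.
Thus r = 1/144 per week.
Team C alone: 144 weeks; Team B alone: 48 weeks.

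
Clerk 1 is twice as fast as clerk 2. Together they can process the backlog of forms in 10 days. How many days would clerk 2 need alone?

Let clerk 2's rate be r; then clerk 1's rate is 2r, so together (2 + 1)r = 3r = 1/10.
Thus r = 1/30 per day.
Clerk 2 alone: 30 days; clerk 1 alone: 15 days.

30 days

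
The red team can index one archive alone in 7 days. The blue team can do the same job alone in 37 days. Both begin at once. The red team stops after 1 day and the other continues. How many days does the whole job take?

In the first 1 day the combined rate is 44/259, so 44/259 of the job is done, leaving 215/259.
After the red team leaves the rate is 1/37 per day; the remaining 215/259 takes 215/7 days.
Total = 1 + 215/7 = 222/7 days.

222/7 days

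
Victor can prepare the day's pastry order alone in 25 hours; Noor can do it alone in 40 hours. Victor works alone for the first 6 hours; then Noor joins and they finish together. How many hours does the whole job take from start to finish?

230/13 hours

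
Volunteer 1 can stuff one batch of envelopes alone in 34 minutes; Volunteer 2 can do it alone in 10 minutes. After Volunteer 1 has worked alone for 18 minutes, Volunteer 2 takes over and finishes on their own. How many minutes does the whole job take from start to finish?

In 18 minutes Volunteer 1 does 18/34 = 9/17 of the job, leaving 8/17.
Volunteer 2 works at 1/10 per minute, so finishing takes 8/17 ÷ 1/10 = 80/17 minutes.
Total time = 18 + 80/17 = 386/17 minutes.

386/17 minutes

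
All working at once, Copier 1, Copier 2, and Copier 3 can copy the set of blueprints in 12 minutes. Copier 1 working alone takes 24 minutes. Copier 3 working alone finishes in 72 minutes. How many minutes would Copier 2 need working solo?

Combined rate is 1/12 per minute.
Known contribution: 1/24 + 1/72 = (3 + 1)/72 = 4/72 = 1/18 per minute.
So Copier 2's rate is 1/12 − 1/18 = 1/36, meaning 36 minutes alone.

36 minutes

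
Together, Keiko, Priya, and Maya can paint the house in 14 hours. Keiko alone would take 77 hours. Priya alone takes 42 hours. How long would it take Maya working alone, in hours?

231/8 hours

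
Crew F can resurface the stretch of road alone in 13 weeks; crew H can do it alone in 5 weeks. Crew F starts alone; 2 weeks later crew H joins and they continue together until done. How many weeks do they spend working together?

In 2 weeks crew F does 2/13 of the job, leaving 11/13.
Crew F and crew H together work at 18/65 per week, so finishing takes 11/13 ÷ 18/65 = 55/18 weeks.

55/18 weeks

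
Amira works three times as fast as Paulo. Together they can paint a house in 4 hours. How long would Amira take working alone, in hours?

Let Paulo's rate be r; then Amira's rate is 3r, so together (3 + 1)r = 4r = 1/4.
Thus r = 1/16 per hour.
Paulo alone: 16 hours; Amira alone: 16/3 hours.

16/3 hours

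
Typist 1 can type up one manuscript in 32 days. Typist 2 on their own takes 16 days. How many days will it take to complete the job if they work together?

With two workers the combined time is the product over the sum: 32·16/(32+16) = 512/48 = 32/3 days.

32/3 days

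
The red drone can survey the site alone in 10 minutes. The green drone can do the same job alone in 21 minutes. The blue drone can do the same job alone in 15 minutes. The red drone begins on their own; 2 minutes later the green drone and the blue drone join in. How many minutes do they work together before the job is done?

In the first 2 minutes the red drone alone does 2/10 = 1/5 of the job, leaving 4/5.
Once everyone is working, combined rate: 1/10 + 1/21 + 1/15 = (21 + 10 + 14)/210 = 45/210 = 3/14 per minute.
Remaining 4/5 at 3/14 per minute takes 56/15 minutes.

56/15 minutes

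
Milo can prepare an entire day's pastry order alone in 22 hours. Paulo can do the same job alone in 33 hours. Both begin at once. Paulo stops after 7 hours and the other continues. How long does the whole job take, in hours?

In the first 7 hours the combined rate is 5/66, so 35/66 of the job is done, leaving 31/66.
After Paulo leaves the rate is 1/22 per hour; the remaining 31/66 takes 31/3 hours.
Total = 7 + 31/3 = 52/3 hours.

52/3 hours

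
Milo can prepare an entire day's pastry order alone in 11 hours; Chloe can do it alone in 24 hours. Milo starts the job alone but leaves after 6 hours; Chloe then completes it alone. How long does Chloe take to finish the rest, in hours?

120/11 hours

In 6 hours Milo does 6/11 of the job, leaving 5/11.
Chloe works at 1/24 per hour, so finishing takes 5/11 ÷ 1/24 = 120/11 hours.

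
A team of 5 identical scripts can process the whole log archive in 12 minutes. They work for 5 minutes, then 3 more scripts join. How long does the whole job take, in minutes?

75/8 minutes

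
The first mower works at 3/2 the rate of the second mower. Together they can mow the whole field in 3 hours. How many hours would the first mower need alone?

Let the second mower's rate be r; then the first mower's rate is (3/2)r, so together (3/2 + 1)r = (5/2)r = 1/3.
Thus r = 2/15 per hour.
The second mower alone: 15/2 hours; the first mower alone: 5 hours.

5 hours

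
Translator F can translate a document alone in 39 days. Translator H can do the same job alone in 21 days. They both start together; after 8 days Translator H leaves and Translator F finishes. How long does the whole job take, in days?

In the first 8 days the combined rate is 20/273, so 160/273 of the job is done, leaving 113/273.
After Translator H leaves the rate is 1/39 per day; the remaining 113/273 takes 113/7 days.
Total = 8 + 113/7 = 169/7 days.

169/7 days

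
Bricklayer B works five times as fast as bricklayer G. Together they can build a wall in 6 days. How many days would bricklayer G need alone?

36 days

Let bricklayer G's rate be r; then bricklayer B's rate is 5r, so together (5 + 1)r = 6r = 1/6.
Thus r = 1/36 per day.
Bricklayer G alone: 36 days; bricklayer B alone: 36/5 days.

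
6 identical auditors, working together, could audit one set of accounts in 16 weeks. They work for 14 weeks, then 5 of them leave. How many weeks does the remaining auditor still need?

12 weeks

One auditor does 1/96 of the job per week.
After 14 weeks with 6 auditors, 7/8 is done (1/8 left).
With 1 auditor the rate is 1/96, so the rest takes 1/8 ÷ 1/96 = 12 weeks.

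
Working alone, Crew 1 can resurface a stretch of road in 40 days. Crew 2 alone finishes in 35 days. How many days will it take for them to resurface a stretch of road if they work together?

56/3 days

Combined rate: 1/40 + 1/35 = (7 + 8)/280 = 15/280 = 3/56 per day.
Time = 1 ÷ (3/56) = 56/3 days.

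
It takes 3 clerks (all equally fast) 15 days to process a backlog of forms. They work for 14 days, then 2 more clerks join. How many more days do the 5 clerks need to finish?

3/5 days

One clerk does 1/45 of the job per day.
After 14 days with 3 clerks, 14/15 is done (1/15 left).
With 5 clerks the rate is 5/45 = 1/9, so the rest takes 1/15 ÷ 1/9 = 3/5 days.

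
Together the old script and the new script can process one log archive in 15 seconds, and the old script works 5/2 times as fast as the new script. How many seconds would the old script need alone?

Let the new script's rate be r; then the old script's rate is (5/2)r, so together (5/2 + 1)r = (7/2)r = 1/15.
Thus r = 2/105 per second.
The new script alone: 105/2 seconds; the old script alone: 21 seconds.

21 seconds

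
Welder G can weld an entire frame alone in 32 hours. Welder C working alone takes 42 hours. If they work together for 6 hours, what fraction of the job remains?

75/112

Combined rate: 1/32 + 1/42 = (21 + 16)/672 = 37/672 per hour.
In 6 hours they complete 6·37/672 = 37/112 of the job.
So 75/112 remains.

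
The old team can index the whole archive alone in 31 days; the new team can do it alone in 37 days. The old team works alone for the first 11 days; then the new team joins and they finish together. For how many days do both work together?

In 11 days the old team does 11/31 of the job, leaving 20/31.
The old team and the new team together work at 68/1147 per day, so finishing takes 20/31 ÷ 68/1147 = 185/17 days.

185/17 days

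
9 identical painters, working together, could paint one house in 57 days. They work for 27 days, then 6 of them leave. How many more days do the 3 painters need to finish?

One painter does 1/513 of the job per day.
After 27 days with 9 painters, 9/19 is done (10/19 left).
With 3 painters the rate is 3/513 = 1/171, so the rest takes 10/19 ÷ 1/171 = 90 days.

90 days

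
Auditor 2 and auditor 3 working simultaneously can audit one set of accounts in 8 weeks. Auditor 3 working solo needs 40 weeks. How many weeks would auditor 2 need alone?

Combined rate is 1/8 per week.
Known contribution: 1/40 per week.
So auditor 2's rate is 1/8 − 1/40 = 1/10, meaning 10 weeks alone.

10 weeks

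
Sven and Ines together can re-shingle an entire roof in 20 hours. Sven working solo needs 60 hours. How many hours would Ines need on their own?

Combined rate is 1/20 per hour.
Known contribution: 1/60 per hour.
So Ines's rate is 1/20 − 1/60 = 1/30, meaning 30 hours alone.

30 hours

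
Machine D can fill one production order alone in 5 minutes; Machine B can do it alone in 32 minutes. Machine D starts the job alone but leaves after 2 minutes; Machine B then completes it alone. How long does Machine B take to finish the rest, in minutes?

96/5 minutes

In 2 minutes Machine D does 2/5 of the job, leaving 3/5.
Machine B works at 1/32 per minute, so finishing takes 3/5 ÷ 1/32 = 96/5 minutes.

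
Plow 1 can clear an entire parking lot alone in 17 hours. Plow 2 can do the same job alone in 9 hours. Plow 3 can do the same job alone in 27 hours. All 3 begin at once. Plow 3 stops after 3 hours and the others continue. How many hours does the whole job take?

68/13 hours

In the first 3 hours the combined rate is 95/459, so 95/153 of the job is done, leaving 58/153.
After Plow 3 leaves the rate is 26/153 per hour; the remaining 58/153 takes 29/13 hours.
Total = 3 + 29/13 = 68/13 hours.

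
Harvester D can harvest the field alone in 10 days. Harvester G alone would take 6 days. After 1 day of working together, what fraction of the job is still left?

Combined rate: 1/10 + 1/6 = (3 + 5)/30 = 8/30 = 4/15 per day.
In 1 day they complete 1·4/15 = 4/15 of the job.
So 11/15 remains.

11/15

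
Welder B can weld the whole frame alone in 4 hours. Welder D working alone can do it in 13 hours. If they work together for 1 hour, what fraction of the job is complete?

Combined rate: 1/4 + 1/13 = (13 + 4)/52 = 17/52 per hour.
In 1 hour they complete 1·17/52 = 17/52 of the job.

17/52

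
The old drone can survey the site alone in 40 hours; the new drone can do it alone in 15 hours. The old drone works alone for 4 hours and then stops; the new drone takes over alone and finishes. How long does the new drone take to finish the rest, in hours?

In 4 hours the old drone does 4/40 = 1/10 of the job, leaving 9/10.
The new drone works at 1/15 per hour, so finishing takes 9/10 ÷ 1/15 = 27/2 hours.

27/2 hours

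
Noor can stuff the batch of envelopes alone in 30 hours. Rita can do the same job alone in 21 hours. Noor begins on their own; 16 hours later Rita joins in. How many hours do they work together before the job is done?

In the first 16 hours Noor alone does 16/30 = 8/15 of the job, leaving 7/15.
Once everyone is working, combined rate: 1/30 + 1/21 = (7 + 10)/210 = 17/210 per hour.
Remaining 7/15 at 17/210 per hour takes 98/17 hours.

98/17 hours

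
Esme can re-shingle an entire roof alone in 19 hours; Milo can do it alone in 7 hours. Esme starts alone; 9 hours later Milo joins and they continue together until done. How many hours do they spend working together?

In 9 hours Esme does 9/19 of the job, leaving 10/19.
Esme and Milo together work at 26/133 per hour, so finishing takes 10/19 ÷ 26/133 = 35/13 hours.

35/13 hours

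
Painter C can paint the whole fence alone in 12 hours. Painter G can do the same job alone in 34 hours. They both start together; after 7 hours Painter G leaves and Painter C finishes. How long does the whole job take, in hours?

162/17 hours

In the first 7 hours the combined rate is 23/204, so 161/204 of the job is done, leaving 43/204.
After Painter G leaves the rate is 1/12 per hour; the remaining 43/204 takes 43/17 hours.
Total = 7 + 43/17 = 162/17 hours.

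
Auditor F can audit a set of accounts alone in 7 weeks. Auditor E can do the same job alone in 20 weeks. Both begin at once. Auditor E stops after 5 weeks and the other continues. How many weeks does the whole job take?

21/4 weeks

In the first 5 weeks the combined rate is 27/140, so 27/28 of the job is done, leaving 1/28.
After Auditor E leaves the rate is 1/7 per week; the remaining 1/28 takes 1/4 weeks.
Total = 5 + 1/4 = 21/4 weeks.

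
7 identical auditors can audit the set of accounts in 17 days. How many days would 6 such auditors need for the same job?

119/6 days

Total work is 7·17 = 119 auditor-days.
With 6 auditors: 119/6 days.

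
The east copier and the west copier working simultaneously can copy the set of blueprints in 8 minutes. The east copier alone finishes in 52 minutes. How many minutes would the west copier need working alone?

Combined rate is 1/8 per minute.
Known contribution: 1/52 per minute.
So the west copier's rate is 1/8 − 1/52 = 11/104, meaning 104/11 minutes alone.

104/11 minutes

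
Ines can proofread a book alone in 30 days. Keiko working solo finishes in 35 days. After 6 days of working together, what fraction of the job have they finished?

13/35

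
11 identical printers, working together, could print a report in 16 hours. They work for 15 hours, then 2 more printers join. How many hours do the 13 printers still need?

One printer does 1/176 of the job per hour.
After 15 hours with 11 printers, 15/16 is done (1/16 left).
With 13 printers the rate is 13/176, so the rest takes 1/16 ÷ 13/176 = 11/13 hours.

11/13 hours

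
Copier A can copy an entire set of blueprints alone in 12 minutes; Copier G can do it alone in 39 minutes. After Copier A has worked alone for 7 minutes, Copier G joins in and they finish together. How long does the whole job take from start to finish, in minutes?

184/17 minutes

In 7 minutes Copier A does 7/12 of the job, leaving 5/12.
Copier A and Copier G together work at 17/156 per minute, so finishing takes 5/12 ÷ 17/156 = 65/17 minutes.
Total time = 7 + 65/17 = 184/17 minutes.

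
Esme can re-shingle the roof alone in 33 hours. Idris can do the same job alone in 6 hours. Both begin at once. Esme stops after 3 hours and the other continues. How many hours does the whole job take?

60/11 hours

In the first 3 hours the combined rate is 13/66, so 13/22 of the job is done, leaving 9/22.
After Esme leaves the rate is 1/6 per hour; the remaining 9/22 takes 27/11 hours.
Total = 3 + 27/11 = 60/11 hours.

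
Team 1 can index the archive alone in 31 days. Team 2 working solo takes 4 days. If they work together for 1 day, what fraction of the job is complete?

Combined rate: 1/31 + 1/4 = (4 + 31)/124 = 35/124 per day.
In 1 day they complete 1·35/124 = 35/124 of the job.

35/124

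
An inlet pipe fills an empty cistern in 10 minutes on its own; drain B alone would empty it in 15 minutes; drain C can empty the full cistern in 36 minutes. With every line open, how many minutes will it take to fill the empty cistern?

180 minutes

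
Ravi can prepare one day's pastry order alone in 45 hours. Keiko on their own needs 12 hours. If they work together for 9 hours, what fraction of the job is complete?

Combined rate: 1/45 + 1/12 = (4 + 15)/180 = 19/180 per hour.
In 9 hours they complete 9·19/180 = 19/20 of the job.

19/20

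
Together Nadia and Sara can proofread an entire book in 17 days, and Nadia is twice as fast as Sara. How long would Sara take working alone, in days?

Let Sara's rate be r; then Nadia's rate is 2r, so together (2 + 1)r = 3r = 1/17.
Thus r = 1/51 per day.
Sara alone: 51 days; Nadia alone: 51/2 days.

51 days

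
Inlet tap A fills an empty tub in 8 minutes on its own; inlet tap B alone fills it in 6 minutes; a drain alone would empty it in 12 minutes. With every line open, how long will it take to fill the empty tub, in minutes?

24/5 minutes

Net rate = 1/8 + 1/6 − 1/12 = (3 + 4 − 2)/24 = 5/24 per minute.
Filling time = 1 ÷ (5/24) = 24/5 minutes.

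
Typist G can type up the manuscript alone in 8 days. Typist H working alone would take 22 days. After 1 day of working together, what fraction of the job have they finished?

15/88

Combined rate: 1/8 + 1/22 = (11 + 4)/88 = 15/88 per day.
In 1 day they complete 1·15/88 = 15/88 of the job.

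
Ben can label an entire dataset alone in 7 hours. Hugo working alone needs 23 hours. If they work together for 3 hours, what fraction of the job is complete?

Combined rate: 1/7 + 1/23 = (23 + 7)/161 = 30/161 per hour.
In 3 hours they complete 3·30/161 = 90/161 of the job.

90/161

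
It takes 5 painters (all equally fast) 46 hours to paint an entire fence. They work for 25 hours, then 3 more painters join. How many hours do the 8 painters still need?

One painter does 1/230 of the job per hour.
After 25 hours with 5 painters, 25/46 is done (21/46 left).
With 8 painters the rate is 8/230 = 4/115, so the rest takes 21/46 ÷ 4/115 = 105/8 hours.

105/8 hours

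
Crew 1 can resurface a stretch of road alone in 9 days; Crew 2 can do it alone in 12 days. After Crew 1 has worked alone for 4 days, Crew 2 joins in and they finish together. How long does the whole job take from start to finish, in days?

48/7 days

In 4 days Crew 1 does 4/9 of the job, leaving 5/9.
Crew 1 and Crew 2 together work at 7/36 per day, so finishing takes 5/9 ÷ 7/36 = 20/7 days.
Total time = 4 + 20/7 = 48/7 days.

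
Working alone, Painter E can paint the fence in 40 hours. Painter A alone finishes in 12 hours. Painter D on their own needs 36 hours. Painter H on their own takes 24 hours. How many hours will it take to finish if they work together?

Combined rate: 1/40 + 1/12 + 1/36 + 1/24 = (9 + 30 + 10 + 15)/360 = 64/360 = 8/45 per hour.
Time = 1 ÷ (8/45) = 45/8 hours.

45/8 hours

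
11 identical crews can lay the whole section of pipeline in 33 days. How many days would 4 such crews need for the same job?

Total work is 11·33 = 363 crew-days.
With 4 crews: 363/4 days.

363/4 days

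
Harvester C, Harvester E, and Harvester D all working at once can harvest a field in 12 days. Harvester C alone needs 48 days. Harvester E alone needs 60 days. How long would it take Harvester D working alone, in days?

240/11 days

Combined rate is 1/12 per day.
Known contribution: 1/48 + 1/60 = (5 + 4)/240 = 9/240 = 3/80 per day.
So Harvester D's rate is 1/12 − 3/80 = 11/240, meaning 240/11 days alone.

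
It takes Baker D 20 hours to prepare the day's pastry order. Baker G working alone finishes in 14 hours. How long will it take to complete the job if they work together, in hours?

With two workers the combined time is the product over the sum: 20·14/(20+14) = 280/34 = 140/17 hours.

140/17 hours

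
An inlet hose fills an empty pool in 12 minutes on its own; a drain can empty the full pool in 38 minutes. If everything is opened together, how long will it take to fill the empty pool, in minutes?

228/13 minutes

Net rate = 1/12 − 1/38 = (19 − 6)/228 = 13/228 per minute.
Filling time = 1 ÷ (13/228) = 228/13 minutes.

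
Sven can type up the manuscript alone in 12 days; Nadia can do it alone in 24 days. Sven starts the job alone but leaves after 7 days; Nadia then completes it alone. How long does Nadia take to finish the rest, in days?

10 days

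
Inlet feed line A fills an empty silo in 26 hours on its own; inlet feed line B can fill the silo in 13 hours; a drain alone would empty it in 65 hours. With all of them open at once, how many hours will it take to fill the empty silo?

10 hours

Net rate = 1/26 + 1/13 − 1/65 = (5 + 10 − 2)/130 = 13/130 = 1/10 per hour.
Filling time = 1 ÷ (1/10) = 10 hours.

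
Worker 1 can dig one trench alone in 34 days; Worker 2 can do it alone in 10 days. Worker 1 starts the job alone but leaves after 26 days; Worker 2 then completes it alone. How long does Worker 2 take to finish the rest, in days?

In 26 days Worker 1 does 26/34 = 13/17 of the job, leaving 4/17.
Worker 2 works at 1/10 per day, so finishing takes 4/17 ÷ 1/10 = 40/17 days.

40/17 days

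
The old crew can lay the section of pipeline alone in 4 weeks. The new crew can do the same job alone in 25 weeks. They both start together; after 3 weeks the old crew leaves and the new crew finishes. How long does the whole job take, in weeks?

25/4 weeks

In the first 3 weeks the combined rate is 29/100, so 87/100 of the job is done, leaving 13/100.
After the old crew leaves the rate is 1/25 per week; the remaining 13/100 takes 13/4 weeks.
Total = 3 + 13/4 = 25/4 weeks.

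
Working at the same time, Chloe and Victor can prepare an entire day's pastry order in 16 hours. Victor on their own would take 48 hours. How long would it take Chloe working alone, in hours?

24 hours

Combined rate is 1/16 per hour.
Known contribution: 1/48 per hour.
So Chloe's rate is 1/16 − 1/48 = 1/24, meaning 24 hours alone.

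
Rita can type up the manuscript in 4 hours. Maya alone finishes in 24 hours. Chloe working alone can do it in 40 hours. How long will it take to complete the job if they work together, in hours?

Combined rate: 1/4 + 1/24 + 1/40 = (30 + 5 + 3)/120 = 38/120 = 19/60 per hour.
Time = 1 ÷ (19/60) = 60/19 hours.

60/19 hours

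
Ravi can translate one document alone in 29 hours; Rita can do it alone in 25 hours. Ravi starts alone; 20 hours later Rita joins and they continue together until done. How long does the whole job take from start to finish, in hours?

145/6 hours

In 20 hours Ravi does 20/29 of the job, leaving 9/29.
Ravi and Rita together work at 54/725 per hour, so finishing takes 9/29 ÷ 54/725 = 25/6 hours.
Total time = 20 + 25/6 = 145/6 hours.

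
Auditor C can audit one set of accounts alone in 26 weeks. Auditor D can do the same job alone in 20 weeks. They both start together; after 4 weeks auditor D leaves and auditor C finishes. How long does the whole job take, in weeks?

In the first 4 weeks the combined rate is 23/260, so 23/65 of the job is done, leaving 42/65.
After auditor D leaves the rate is 1/26 per week; the remaining 42/65 takes 84/5 weeks.
Total = 4 + 84/5 = 104/5 weeks.

104/5 weeks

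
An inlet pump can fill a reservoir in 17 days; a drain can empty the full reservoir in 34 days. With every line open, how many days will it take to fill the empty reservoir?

Net rate = 1/17 − 1/34 = (2 − 1)/34 = 1/34 per day.
Filling time = 1 ÷ (1/34) = 34 days.

34 days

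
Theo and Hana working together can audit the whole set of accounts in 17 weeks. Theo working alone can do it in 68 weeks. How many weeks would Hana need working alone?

68/3 weeks

Combined rate is 1/17 per week.
Known contribution: 1/68 per week.
So Hana's rate is 1/17 − 1/68 = 3/68, meaning 68/3 weeks alone.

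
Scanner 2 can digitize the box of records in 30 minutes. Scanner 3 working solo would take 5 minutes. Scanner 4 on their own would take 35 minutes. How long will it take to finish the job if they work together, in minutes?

42/11 minutes

Combined rate: 1/30 + 1/5 + 1/35 = (7 + 42 + 6)/210 = 55/210 = 11/42 per minute.
Time = 1 ÷ (11/42) = 42/11 minutes.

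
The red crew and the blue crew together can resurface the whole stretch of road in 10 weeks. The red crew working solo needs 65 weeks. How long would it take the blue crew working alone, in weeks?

130/11 weeks

Combined rate is 1/10 per week.
Known contribution: 1/65 per week.
So the blue crew's rate is 1/10 − 1/65 = 11/130, meaning 130/11 weeks alone.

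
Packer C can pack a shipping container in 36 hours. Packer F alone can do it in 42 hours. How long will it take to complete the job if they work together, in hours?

252/13 hours

Combined rate: 1/36 + 1/42 = (7 + 6)/252 = 13/252 per hour.
Time = 1 ÷ (13/252) = 252/13 hours.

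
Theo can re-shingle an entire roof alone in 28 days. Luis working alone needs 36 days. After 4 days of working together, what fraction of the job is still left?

47/63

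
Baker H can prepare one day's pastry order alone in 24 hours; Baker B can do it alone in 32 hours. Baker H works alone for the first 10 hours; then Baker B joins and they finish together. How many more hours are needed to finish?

8 hours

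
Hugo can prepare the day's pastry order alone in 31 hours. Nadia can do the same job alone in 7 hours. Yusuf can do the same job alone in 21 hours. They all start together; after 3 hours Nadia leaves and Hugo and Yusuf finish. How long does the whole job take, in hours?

In the first 3 hours the combined rate is 145/651, so 145/217 of the job is done, leaving 72/217.
After Nadia leaves the rate is 52/651 per hour; the remaining 72/217 takes 54/13 hours.
Total = 3 + 54/13 = 93/13 hours.

93/13 hours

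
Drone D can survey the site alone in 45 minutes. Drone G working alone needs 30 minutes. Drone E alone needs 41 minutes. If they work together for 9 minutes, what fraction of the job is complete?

Combined rate: 1/45 + 1/30 + 1/41 = (82 + 123 + 90)/3690 = 295/3690 = 59/738 per minute.
In 9 minutes they complete 9·59/738 = 59/82 of the job.

59/82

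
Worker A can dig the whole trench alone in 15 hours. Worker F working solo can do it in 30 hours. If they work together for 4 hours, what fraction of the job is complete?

2/5

Combined rate: 1/15 + 1/30 = (2 + 1)/30 = 3/30 = 1/10 per hour.
In 4 hours they complete 4·1/10 = 2/5 of the job.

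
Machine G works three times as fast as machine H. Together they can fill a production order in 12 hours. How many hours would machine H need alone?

48 hours

Let machine H's rate be r; then machine G's rate is 3r, so together (3 + 1)r = 4r = 1/12.
Thus r = 1/48 per hour.
Machine H alone: 48 hours; machine G alone: 16 hours.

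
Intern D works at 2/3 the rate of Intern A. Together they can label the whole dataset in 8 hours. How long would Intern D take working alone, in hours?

20 hours

Let Intern A's rate be r; then Intern D's rate is (2/3)r, so together (2/3 + 1)r = (5/3)r = 1/8.
Thus r = 3/40 per hour.
Intern A alone: 40/3 hours; Intern D alone: 20 hours.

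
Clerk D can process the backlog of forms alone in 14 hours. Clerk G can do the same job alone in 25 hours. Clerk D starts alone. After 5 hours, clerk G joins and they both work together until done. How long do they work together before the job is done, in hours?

In the first 5 hours clerk D alone does 5/14 of the job, leaving 9/14.
Once everyone is working, combined rate: 1/14 + 1/25 = (25 + 14)/350 = 39/350 per hour.
Remaining 9/14 at 39/350 per hour takes 75/13 hours.

75/13 hours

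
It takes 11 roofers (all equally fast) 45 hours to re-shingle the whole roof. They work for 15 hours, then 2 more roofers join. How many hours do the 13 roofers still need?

One roofer does 1/495 of the job per hour.
After 15 hours with 11 roofers, 1/3 is done (2/3 left).
With 13 roofers the rate is 13/495, so the rest takes 2/3 ÷ 13/495 = 330/13 hours.

330/13 hours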